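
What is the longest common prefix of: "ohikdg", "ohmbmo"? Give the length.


Words: ohikdg, ohmbmo
  Position 0: all 'o' => match
  Position 1: all 'h' => match
  Position 2: ('i', 'm') => mismatch, stop
LCP = "oh" (length 2)

2


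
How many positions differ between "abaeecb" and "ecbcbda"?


Comparing "abaeecb" and "ecbcbda" position by position:
  Position 0: 'a' vs 'e' => DIFFER
  Position 1: 'b' vs 'c' => DIFFER
  Position 2: 'a' vs 'b' => DIFFER
  Position 3: 'e' vs 'c' => DIFFER
  Position 4: 'e' vs 'b' => DIFFER
  Position 5: 'c' vs 'd' => DIFFER
  Position 6: 'b' vs 'a' => DIFFER
Positions that differ: 7

7


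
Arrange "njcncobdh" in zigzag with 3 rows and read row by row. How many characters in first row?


Zigzag "njcncobdh" into 3 rows:
Placing characters:
  'n' => row 0
  'j' => row 1
  'c' => row 2
  'n' => row 1
  'c' => row 0
  'o' => row 1
  'b' => row 2
  'd' => row 1
  'h' => row 0
Rows:
  Row 0: "nch"
  Row 1: "jnod"
  Row 2: "cb"
First row length: 3

3


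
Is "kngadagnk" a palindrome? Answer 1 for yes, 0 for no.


Input: kngadagnk
Reversed: kngadagnk
  Compare pos 0 ('k') with pos 8 ('k'): match
  Compare pos 1 ('n') with pos 7 ('n'): match
  Compare pos 2 ('g') with pos 6 ('g'): match
  Compare pos 3 ('a') with pos 5 ('a'): match
Result: palindrome

1


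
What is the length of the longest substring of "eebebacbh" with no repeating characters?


Input: "eebebacbh"
Sliding window (track last position of each char):
  Position 0 ('e'): window [0,0] length 1 -- new best
  Position 1 ('e'): repeat (last at 0), move window start to 1
  Position 1 ('e'): window [1,1] length 1
  Position 2 ('b'): window [1,2] length 2 -- new best
  Position 3 ('e'): repeat (last at 1), move window start to 2
  Position 3 ('e'): window [2,3] length 2
  Position 4 ('b'): repeat (last at 2), move window start to 3
  Position 4 ('b'): window [3,4] length 2
  Position 5 ('a'): window [3,5] length 3 -- new best
  Position 6 ('c'): window [3,6] length 4 -- new best
  Position 7 ('b'): repeat (last at 4), move window start to 5
  Position 7 ('b'): window [5,7] length 3
  Position 8 ('h'): window [5,8] length 4
Longest substring with no repeats: "ebac" with length 4

4


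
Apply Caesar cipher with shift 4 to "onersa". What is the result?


Caesar cipher: shift "onersa" by 4
  'o' (pos 14) + 4 = pos 18 = 's'
  'n' (pos 13) + 4 = pos 17 = 'r'
  'e' (pos 4) + 4 = pos 8 = 'i'
  'r' (pos 17) + 4 = pos 21 = 'v'
  's' (pos 18) + 4 = pos 22 = 'w'
  'a' (pos 0) + 4 = pos 4 = 'e'
Result: srivwe

srivwe


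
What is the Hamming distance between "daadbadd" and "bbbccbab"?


Comparing "daadbadd" and "bbbccbab" position by position:
  Position 0: 'd' vs 'b' => differ
  Position 1: 'a' vs 'b' => differ
  Position 2: 'a' vs 'b' => differ
  Position 3: 'd' vs 'c' => differ
  Position 4: 'b' vs 'c' => differ
  Position 5: 'a' vs 'b' => differ
  Position 6: 'd' vs 'a' => differ
  Position 7: 'd' vs 'b' => differ
Total differences (Hamming distance): 8

8


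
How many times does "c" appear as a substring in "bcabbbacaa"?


Searching for "c" in "bcabbbacaa"
Scanning each position:
  Position 0: "b" => no
  Position 1: "c" => MATCH
  Position 2: "a" => no
  Position 3: "b" => no
  Position 4: "b" => no
  Position 5: "b" => no
  Position 6: "a" => no
  Position 7: "c" => MATCH
  Position 8: "a" => no
  Position 9: "a" => no
Total occurrences: 2

2


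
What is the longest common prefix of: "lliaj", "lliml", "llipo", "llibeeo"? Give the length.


Words: lliaj, lliml, llipo, llibeeo
  Position 0: all 'l' => match
  Position 1: all 'l' => match
  Position 2: all 'i' => match
  Position 3: ('a', 'm', 'p', 'b') => mismatch, stop
LCP = "lli" (length 3)

3


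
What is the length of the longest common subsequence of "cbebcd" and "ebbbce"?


LCS of "cbebcd" and "ebbbce"
DP table:
           e    b    b    b    c    e
      0    0    0    0    0    0    0
  c   0    0    0    0    0    1    1
  b   0    0    1    1    1    1    1
  e   0    1    1    1    1    1    2
  b   0    1    2    2    2    2    2
  c   0    1    2    2    2    3    3
  d   0    1    2    2    2    3    3
LCS length = dp[6][6] = 3

3


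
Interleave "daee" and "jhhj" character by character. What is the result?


Interleaving "daee" and "jhhj":
  Position 0: 'd' from first, 'j' from second => "dj"
  Position 1: 'a' from first, 'h' from second => "ah"
  Position 2: 'e' from first, 'h' from second => "eh"
  Position 3: 'e' from first, 'j' from second => "ej"
Result: djahehej

djahehej


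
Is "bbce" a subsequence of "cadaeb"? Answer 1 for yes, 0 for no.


Check if "bbce" is a subsequence of "cadaeb"
Greedy scan:
  Position 0 ('c'): no match needed
  Position 1 ('a'): no match needed
  Position 2 ('d'): no match needed
  Position 3 ('a'): no match needed
  Position 4 ('e'): no match needed
  Position 5 ('b'): matches sub[0] = 'b'
Only matched 1/4 characters => not a subsequence

0


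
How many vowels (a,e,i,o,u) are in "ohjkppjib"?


Input: ohjkppjib
Checking each character:
  'o' at position 0: vowel (running total: 1)
  'h' at position 1: consonant
  'j' at position 2: consonant
  'k' at position 3: consonant
  'p' at position 4: consonant
  'p' at position 5: consonant
  'j' at position 6: consonant
  'i' at position 7: vowel (running total: 2)
  'b' at position 8: consonant
Total vowels: 2

2


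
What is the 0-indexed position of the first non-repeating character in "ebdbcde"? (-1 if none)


Input: ebdbcde
Character frequencies:
  'b': 2
  'c': 1
  'd': 2
  'e': 2
Scanning left to right for freq == 1:
  Position 0 ('e'): freq=2, skip
  Position 1 ('b'): freq=2, skip
  Position 2 ('d'): freq=2, skip
  Position 3 ('b'): freq=2, skip
  Position 4 ('c'): unique! => answer = 4

4


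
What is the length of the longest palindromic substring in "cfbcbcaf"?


Input: "cfbcbcaf"
Checking substrings for palindromes:
  [2:5] "bcb" (len 3) => palindrome
  [3:6] "cbc" (len 3) => palindrome
Longest palindromic substring: "bcb" with length 3

3


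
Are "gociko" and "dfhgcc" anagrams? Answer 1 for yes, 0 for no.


Strings: "gociko", "dfhgcc"
Sorted first:  cgikoo
Sorted second: ccdfgh
Differ at position 1: 'g' vs 'c' => not anagrams

0


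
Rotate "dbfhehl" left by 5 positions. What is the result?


Input: "dbfhehl", rotate left by 5
First 5 characters: "dbfhe"
Remaining characters: "hl"
Concatenate remaining + first: "hl" + "dbfhe" = "hldbfhe"

hldbfhe


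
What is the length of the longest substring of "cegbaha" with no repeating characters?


Input: "cegbaha"
Sliding window (track last position of each char):
  Position 0 ('c'): window [0,0] length 1 -- new best
  Position 1 ('e'): window [0,1] length 2 -- new best
  Position 2 ('g'): window [0,2] length 3 -- new best
  Position 3 ('b'): window [0,3] length 4 -- new best
  Position 4 ('a'): window [0,4] length 5 -- new best
  Position 5 ('h'): window [0,5] length 6 -- new best
  Position 6 ('a'): repeat (last at 4), move window start to 5
  Position 6 ('a'): window [5,6] length 2
Longest substring with no repeats: "cegbah" with length 6

6


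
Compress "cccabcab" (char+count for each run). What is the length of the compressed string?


Input: cccabcab
Runs:
  'c' x 3 => "c3"
  'a' x 1 => "a1"
  'b' x 1 => "b1"
  'c' x 1 => "c1"
  'a' x 1 => "a1"
  'b' x 1 => "b1"
Compressed: "c3a1b1c1a1b1"
Compressed length: 12

12


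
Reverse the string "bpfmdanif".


Input: bpfmdanif
Reading characters right to left:
  Position 8: 'f'
  Position 7: 'i'
  Position 6: 'n'
  Position 5: 'a'
  Position 4: 'd'
  Position 3: 'm'
  Position 2: 'f'
  Position 1: 'p'
  Position 0: 'b'
Reversed: finadmfpb

finadmfpb


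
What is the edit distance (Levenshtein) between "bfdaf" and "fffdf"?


Computing edit distance: "bfdaf" -> "fffdf"
DP table:
           f    f    f    d    f
      0    1    2    3    4    5
  b   1    1    2    3    4    5
  f   2    1    1    2    3    4
  d   3    2    2    2    2    3
  a   4    3    3    3    3    3
  f   5    4    3    3    4    3
Edit distance = dp[5][5] = 3

3


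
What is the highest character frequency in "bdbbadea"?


Input: bdbbadea
Character counts:
  'a': 2
  'b': 3
  'd': 2
  'e': 1
Maximum frequency: 3

3


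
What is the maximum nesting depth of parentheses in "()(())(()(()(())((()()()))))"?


Input: "()(())(()(()(())((()()()))))"
Tracking depth:
  Position 0 '(': depth becomes 1
  Position 1 ')': depth becomes 0
  Position 2 '(': depth becomes 1
  Position 3 '(': depth becomes 2
  Position 4 ')': depth becomes 1
  Position 5 ')': depth becomes 0
  Position 6 '(': depth becomes 1
  Position 7 '(': depth becomes 2
  Position 8 ')': depth becomes 1
  Position 9 '(': depth becomes 2
  Position 10 '(': depth becomes 3
  Position 11 ')': depth becomes 2
  Position 12 '(': depth becomes 3
  Position 13 '(': depth becomes 4
  Position 14 ')': depth becomes 3
  Position 15 ')': depth becomes 2
  Position 16 '(': depth becomes 3
  Position 17 '(': depth becomes 4
  Position 18 '(': depth becomes 5
  Position 19 ')': depth becomes 4
  Position 20 '(': depth becomes 5
  Position 21 ')': depth becomes 4
  Position 22 '(': depth becomes 5
  Position 23 ')': depth becomes 4
  Position 24 ')': depth becomes 3
  Position 25 ')': depth becomes 2
  Position 26 ')': depth becomes 1
  Position 27 ')': depth becomes 0
Maximum depth reached: 5

5


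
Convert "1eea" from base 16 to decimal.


Input: "1eea" in base 16
Positional expansion:
  Digit '1' (value 1) x 16^3 = 4096
  Digit 'e' (value 14) x 16^2 = 3584
  Digit 'e' (value 14) x 16^1 = 224
  Digit 'a' (value 10) x 16^0 = 10
Sum = 7914

7914


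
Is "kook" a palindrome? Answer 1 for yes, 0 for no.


Input: kook
Reversed: kook
  Compare pos 0 ('k') with pos 3 ('k'): match
  Compare pos 1 ('o') with pos 2 ('o'): match
Result: palindrome

1


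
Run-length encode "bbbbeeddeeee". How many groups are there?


Input: bbbbeeddeeee
Scanning for consecutive runs:
  Group 1: 'b' x 4 (positions 0-3)
  Group 2: 'e' x 2 (positions 4-5)
  Group 3: 'd' x 2 (positions 6-7)
  Group 4: 'e' x 4 (positions 8-11)
Total groups: 4

4


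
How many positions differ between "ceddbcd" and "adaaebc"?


Comparing "ceddbcd" and "adaaebc" position by position:
  Position 0: 'c' vs 'a' => DIFFER
  Position 1: 'e' vs 'd' => DIFFER
  Position 2: 'd' vs 'a' => DIFFER
  Position 3: 'd' vs 'a' => DIFFER
  Position 4: 'b' vs 'e' => DIFFER
  Position 5: 'c' vs 'b' => DIFFER
  Position 6: 'd' vs 'c' => DIFFER
Positions that differ: 7

7


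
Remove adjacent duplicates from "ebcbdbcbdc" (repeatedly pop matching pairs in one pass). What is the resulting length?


Input: ebcbdbcbdc
Stack-based adjacent duplicate removal:
  Read 'e': push. Stack: e
  Read 'b': push. Stack: eb
  Read 'c': push. Stack: ebc
  Read 'b': push. Stack: ebcb
  Read 'd': push. Stack: ebcbd
  Read 'b': push. Stack: ebcbdb
  Read 'c': push. Stack: ebcbdbc
  Read 'b': push. Stack: ebcbdbcb
  Read 'd': push. Stack: ebcbdbcbd
  Read 'c': push. Stack: ebcbdbcbdc
Final stack: "ebcbdbcbdc" (length 10)

10


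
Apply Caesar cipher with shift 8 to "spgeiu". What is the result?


Caesar cipher: shift "spgeiu" by 8
  's' (pos 18) + 8 = pos 0 = 'a'
  'p' (pos 15) + 8 = pos 23 = 'x'
  'g' (pos 6) + 8 = pos 14 = 'o'
  'e' (pos 4) + 8 = pos 12 = 'm'
  'i' (pos 8) + 8 = pos 16 = 'q'
  'u' (pos 20) + 8 = pos 2 = 'c'
Result: axomqc

axomqc


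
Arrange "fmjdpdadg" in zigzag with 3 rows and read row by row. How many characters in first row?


Zigzag "fmjdpdadg" into 3 rows:
Placing characters:
  'f' => row 0
  'm' => row 1
  'j' => row 2
  'd' => row 1
  'p' => row 0
  'd' => row 1
  'a' => row 2
  'd' => row 1
  'g' => row 0
Rows:
  Row 0: "fpg"
  Row 1: "mddd"
  Row 2: "ja"
First row length: 3

3


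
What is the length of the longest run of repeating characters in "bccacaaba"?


Input: "bccacaaba"
Scanning for longest run:
  Position 1 ('c'): new char, reset run to 1
  Position 2 ('c'): continues run of 'c', length=2
  Position 3 ('a'): new char, reset run to 1
  Position 4 ('c'): new char, reset run to 1
  Position 5 ('a'): new char, reset run to 1
  Position 6 ('a'): continues run of 'a', length=2
  Position 7 ('b'): new char, reset run to 1
  Position 8 ('a'): new char, reset run to 1
Longest run: 'c' with length 2

2


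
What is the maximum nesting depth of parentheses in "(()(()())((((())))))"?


Input: "(()(()())((((())))))"
Tracking depth:
  Position 0 '(': depth becomes 1
  Position 1 '(': depth becomes 2
  Position 2 ')': depth becomes 1
  Position 3 '(': depth becomes 2
  Position 4 '(': depth becomes 3
  Position 5 ')': depth becomes 2
  Position 6 '(': depth becomes 3
  Position 7 ')': depth becomes 2
  Position 8 ')': depth becomes 1
  Position 9 '(': depth becomes 2
  Position 10 '(': depth becomes 3
  Position 11 '(': depth becomes 4
  Position 12 '(': depth becomes 5
  Position 13 '(': depth becomes 6
  Position 14 ')': depth becomes 5
  Position 15 ')': depth becomes 4
  Position 16 ')': depth becomes 3
  Position 17 ')': depth becomes 2
  Position 18 ')': depth becomes 1
  Position 19 ')': depth becomes 0
Maximum depth reached: 6

6


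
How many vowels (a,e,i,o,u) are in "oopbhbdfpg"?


Input: oopbhbdfpg
Checking each character:
  'o' at position 0: vowel (running total: 1)
  'o' at position 1: vowel (running total: 2)
  'p' at position 2: consonant
  'b' at position 3: consonant
  'h' at position 4: consonant
  'b' at position 5: consonant
  'd' at position 6: consonant
  'f' at position 7: consonant
  'p' at position 8: consonant
  'g' at position 9: consonant
Total vowels: 2

2


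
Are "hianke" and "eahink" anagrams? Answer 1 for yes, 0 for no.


Strings: "hianke", "eahink"
Sorted first:  aehikn
Sorted second: aehikn
Sorted forms match => anagrams

1


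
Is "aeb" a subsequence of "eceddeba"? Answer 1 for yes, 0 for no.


Check if "aeb" is a subsequence of "eceddeba"
Greedy scan:
  Position 0 ('e'): no match needed
  Position 1 ('c'): no match needed
  Position 2 ('e'): no match needed
  Position 3 ('d'): no match needed
  Position 4 ('d'): no match needed
  Position 5 ('e'): no match needed
  Position 6 ('b'): no match needed
  Position 7 ('a'): matches sub[0] = 'a'
Only matched 1/3 characters => not a subsequence

0


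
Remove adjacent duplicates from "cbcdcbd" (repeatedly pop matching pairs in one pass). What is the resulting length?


Input: cbcdcbd
Stack-based adjacent duplicate removal:
  Read 'c': push. Stack: c
  Read 'b': push. Stack: cb
  Read 'c': push. Stack: cbc
  Read 'd': push. Stack: cbcd
  Read 'c': push. Stack: cbcdc
  Read 'b': push. Stack: cbcdcb
  Read 'd': push. Stack: cbcdcbd
Final stack: "cbcdcbd" (length 7)

7


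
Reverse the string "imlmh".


Input: imlmh
Reading characters right to left:
  Position 4: 'h'
  Position 3: 'm'
  Position 2: 'l'
  Position 1: 'm'
  Position 0: 'i'
Reversed: hmlmi

hmlmi


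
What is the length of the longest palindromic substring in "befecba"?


Input: "befecba"
Checking substrings for palindromes:
  [1:4] "efe" (len 3) => palindrome
Longest palindromic substring: "efe" with length 3

3


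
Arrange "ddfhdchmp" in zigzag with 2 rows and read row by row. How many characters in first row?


Zigzag "ddfhdchmp" into 2 rows:
Placing characters:
  'd' => row 0
  'd' => row 1
  'f' => row 0
  'h' => row 1
  'd' => row 0
  'c' => row 1
  'h' => row 0
  'm' => row 1
  'p' => row 0
Rows:
  Row 0: "dfdhp"
  Row 1: "dhcm"
First row length: 5

5


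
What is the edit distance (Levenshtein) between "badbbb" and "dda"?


Computing edit distance: "badbbb" -> "dda"
DP table:
           d    d    a
      0    1    2    3
  b   1    1    2    3
  a   2    2    2    2
  d   3    2    2    3
  b   4    3    3    3
  b   5    4    4    4
  b   6    5    5    5
Edit distance = dp[6][3] = 5

5


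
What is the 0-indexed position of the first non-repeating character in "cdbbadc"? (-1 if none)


Input: cdbbadc
Character frequencies:
  'a': 1
  'b': 2
  'c': 2
  'd': 2
Scanning left to right for freq == 1:
  Position 0 ('c'): freq=2, skip
  Position 1 ('d'): freq=2, skip
  Position 2 ('b'): freq=2, skip
  Position 3 ('b'): freq=2, skip
  Position 4 ('a'): unique! => answer = 4

4


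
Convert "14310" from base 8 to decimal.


Input: "14310" in base 8
Positional expansion:
  Digit '1' (value 1) x 8^4 = 4096
  Digit '4' (value 4) x 8^3 = 2048
  Digit '3' (value 3) x 8^2 = 192
  Digit '1' (value 1) x 8^1 = 8
  Digit '0' (value 0) x 8^0 = 0
Sum = 6344

6344


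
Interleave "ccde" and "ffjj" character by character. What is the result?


Interleaving "ccde" and "ffjj":
  Position 0: 'c' from first, 'f' from second => "cf"
  Position 1: 'c' from first, 'f' from second => "cf"
  Position 2: 'd' from first, 'j' from second => "dj"
  Position 3: 'e' from first, 'j' from second => "ej"
Result: cfcfdjej

cfcfdjej


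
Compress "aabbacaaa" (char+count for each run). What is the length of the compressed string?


Input: aabbacaaa
Runs:
  'a' x 2 => "a2"
  'b' x 2 => "b2"
  'a' x 1 => "a1"
  'c' x 1 => "c1"
  'a' x 3 => "a3"
Compressed: "a2b2a1c1a3"
Compressed length: 10

10


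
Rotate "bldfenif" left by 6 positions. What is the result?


Input: "bldfenif", rotate left by 6
First 6 characters: "bldfen"
Remaining characters: "if"
Concatenate remaining + first: "if" + "bldfen" = "ifbldfen"

ifbldfen


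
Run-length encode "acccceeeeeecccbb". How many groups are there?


Input: acccceeeeeecccbb
Scanning for consecutive runs:
  Group 1: 'a' x 1 (positions 0-0)
  Group 2: 'c' x 4 (positions 1-4)
  Group 3: 'e' x 6 (positions 5-10)
  Group 4: 'c' x 3 (positions 11-13)
  Group 5: 'b' x 2 (positions 14-15)
Total groups: 5

5


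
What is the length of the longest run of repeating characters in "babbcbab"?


Input: "babbcbab"
Scanning for longest run:
  Position 1 ('a'): new char, reset run to 1
  Position 2 ('b'): new char, reset run to 1
  Position 3 ('b'): continues run of 'b', length=2
  Position 4 ('c'): new char, reset run to 1
  Position 5 ('b'): new char, reset run to 1
  Position 6 ('a'): new char, reset run to 1
  Position 7 ('b'): new char, reset run to 1
Longest run: 'b' with length 2

2


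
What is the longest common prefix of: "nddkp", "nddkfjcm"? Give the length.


Words: nddkp, nddkfjcm
  Position 0: all 'n' => match
  Position 1: all 'd' => match
  Position 2: all 'd' => match
  Position 3: all 'k' => match
  Position 4: ('p', 'f') => mismatch, stop
LCP = "nddk" (length 4)

4


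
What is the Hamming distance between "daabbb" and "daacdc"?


Comparing "daabbb" and "daacdc" position by position:
  Position 0: 'd' vs 'd' => same
  Position 1: 'a' vs 'a' => same
  Position 2: 'a' vs 'a' => same
  Position 3: 'b' vs 'c' => differ
  Position 4: 'b' vs 'd' => differ
  Position 5: 'b' vs 'c' => differ
Total differences (Hamming distance): 3

3


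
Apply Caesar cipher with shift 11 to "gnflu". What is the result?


Caesar cipher: shift "gnflu" by 11
  'g' (pos 6) + 11 = pos 17 = 'r'
  'n' (pos 13) + 11 = pos 24 = 'y'
  'f' (pos 5) + 11 = pos 16 = 'q'
  'l' (pos 11) + 11 = pos 22 = 'w'
  'u' (pos 20) + 11 = pos 5 = 'f'
Result: ryqwf

ryqwf


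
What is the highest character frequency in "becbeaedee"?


Input: becbeaedee
Character counts:
  'a': 1
  'b': 2
  'c': 1
  'd': 1
  'e': 5
Maximum frequency: 5

5


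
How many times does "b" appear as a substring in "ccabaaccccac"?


Searching for "b" in "ccabaaccccac"
Scanning each position:
  Position 0: "c" => no
  Position 1: "c" => no
  Position 2: "a" => no
  Position 3: "b" => MATCH
  Position 4: "a" => no
  Position 5: "a" => no
  Position 6: "c" => no
  Position 7: "c" => no
  Position 8: "c" => no
  Position 9: "c" => no
  Position 10: "a" => no
  Position 11: "c" => no
Total occurrences: 1

1


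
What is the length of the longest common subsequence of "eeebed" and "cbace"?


LCS of "eeebed" and "cbace"
DP table:
           c    b    a    c    e
      0    0    0    0    0    0
  e   0    0    0    0    0    1
  e   0    0    0    0    0    1
  e   0    0    0    0    0    1
  b   0    0    1    1    1    1
  e   0    0    1    1    1    2
  d   0    0    1    1    1    2
LCS length = dp[6][5] = 2

2


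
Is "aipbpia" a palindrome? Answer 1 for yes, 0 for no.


Input: aipbpia
Reversed: aipbpia
  Compare pos 0 ('a') with pos 6 ('a'): match
  Compare pos 1 ('i') with pos 5 ('i'): match
  Compare pos 2 ('p') with pos 4 ('p'): match
Result: palindrome

1


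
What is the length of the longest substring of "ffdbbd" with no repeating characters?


Input: "ffdbbd"
Sliding window (track last position of each char):
  Position 0 ('f'): window [0,0] length 1 -- new best
  Position 1 ('f'): repeat (last at 0), move window start to 1
  Position 1 ('f'): window [1,1] length 1
  Position 2 ('d'): window [1,2] length 2 -- new best
  Position 3 ('b'): window [1,3] length 3 -- new best
  Position 4 ('b'): repeat (last at 3), move window start to 4
  Position 4 ('b'): window [4,4] length 1
  Position 5 ('d'): window [4,5] length 2
Longest substring with no repeats: "fdb" with length 3

3


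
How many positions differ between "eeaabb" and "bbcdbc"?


Comparing "eeaabb" and "bbcdbc" position by position:
  Position 0: 'e' vs 'b' => DIFFER
  Position 1: 'e' vs 'b' => DIFFER
  Position 2: 'a' vs 'c' => DIFFER
  Position 3: 'a' vs 'd' => DIFFER
  Position 4: 'b' vs 'b' => same
  Position 5: 'b' vs 'c' => DIFFER
Positions that differ: 5

5


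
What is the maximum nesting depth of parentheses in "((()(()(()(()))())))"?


Input: "((()(()(()(()))())))"
Tracking depth:
  Position 0 '(': depth becomes 1
  Position 1 '(': depth becomes 2
  Position 2 '(': depth becomes 3
  Position 3 ')': depth becomes 2
  Position 4 '(': depth becomes 3
  Position 5 '(': depth becomes 4
  Position 6 ')': depth becomes 3
  Position 7 '(': depth becomes 4
  Position 8 '(': depth becomes 5
  Position 9 ')': depth becomes 4
  Position 10 '(': depth becomes 5
  Position 11 '(': depth becomes 6
  Position 12 ')': depth becomes 5
  Position 13 ')': depth becomes 4
  Position 14 ')': depth becomes 3
  Position 15 '(': depth becomes 4
  Position 16 ')': depth becomes 3
  Position 17 ')': depth becomes 2
  Position 18 ')': depth becomes 1
  Position 19 ')': depth becomes 0
Maximum depth reached: 6

6


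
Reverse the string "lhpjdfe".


Input: lhpjdfe
Reading characters right to left:
  Position 6: 'e'
  Position 5: 'f'
  Position 4: 'd'
  Position 3: 'j'
  Position 2: 'p'
  Position 1: 'h'
  Position 0: 'l'
Reversed: efdjphl

efdjphl


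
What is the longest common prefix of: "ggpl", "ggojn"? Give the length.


Words: ggpl, ggojn
  Position 0: all 'g' => match
  Position 1: all 'g' => match
  Position 2: ('p', 'o') => mismatch, stop
LCP = "gg" (length 2)

2


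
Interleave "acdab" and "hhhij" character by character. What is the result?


Interleaving "acdab" and "hhhij":
  Position 0: 'a' from first, 'h' from second => "ah"
  Position 1: 'c' from first, 'h' from second => "ch"
  Position 2: 'd' from first, 'h' from second => "dh"
  Position 3: 'a' from first, 'i' from second => "ai"
  Position 4: 'b' from first, 'j' from second => "bj"
Result: ahchdhaibj

ahchdhaibj


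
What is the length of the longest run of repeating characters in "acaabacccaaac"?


Input: "acaabacccaaac"
Scanning for longest run:
  Position 1 ('c'): new char, reset run to 1
  Position 2 ('a'): new char, reset run to 1
  Position 3 ('a'): continues run of 'a', length=2
  Position 4 ('b'): new char, reset run to 1
  Position 5 ('a'): new char, reset run to 1
  Position 6 ('c'): new char, reset run to 1
  Position 7 ('c'): continues run of 'c', length=2
  Position 8 ('c'): continues run of 'c', length=3
  Position 9 ('a'): new char, reset run to 1
  Position 10 ('a'): continues run of 'a', length=2
  Position 11 ('a'): continues run of 'a', length=3
  Position 12 ('c'): new char, reset run to 1
Longest run: 'c' with length 3

3


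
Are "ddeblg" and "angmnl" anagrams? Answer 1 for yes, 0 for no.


Strings: "ddeblg", "angmnl"
Sorted first:  bddegl
Sorted second: aglmnn
Differ at position 0: 'b' vs 'a' => not anagrams

0


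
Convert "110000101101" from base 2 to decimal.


Input: "110000101101" in base 2
Positional expansion:
  Digit '1' (value 1) x 2^11 = 2048
  Digit '1' (value 1) x 2^10 = 1024
  Digit '0' (value 0) x 2^9 = 0
  Digit '0' (value 0) x 2^8 = 0
  Digit '0' (value 0) x 2^7 = 0
  Digit '0' (value 0) x 2^6 = 0
  Digit '1' (value 1) x 2^5 = 32
  Digit '0' (value 0) x 2^4 = 0
  Digit '1' (value 1) x 2^3 = 8
  Digit '1' (value 1) x 2^2 = 4
  Digit '0' (value 0) x 2^1 = 0
  Digit '1' (value 1) x 2^0 = 1
Sum = 3117

3117


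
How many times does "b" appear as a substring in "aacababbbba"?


Searching for "b" in "aacababbbba"
Scanning each position:
  Position 0: "a" => no
  Position 1: "a" => no
  Position 2: "c" => no
  Position 3: "a" => no
  Position 4: "b" => MATCH
  Position 5: "a" => no
  Position 6: "b" => MATCH
  Position 7: "b" => MATCH
  Position 8: "b" => MATCH
  Position 9: "b" => MATCH
  Position 10: "a" => no
Total occurrences: 5

5


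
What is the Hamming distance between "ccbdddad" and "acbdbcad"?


Comparing "ccbdddad" and "acbdbcad" position by position:
  Position 0: 'c' vs 'a' => differ
  Position 1: 'c' vs 'c' => same
  Position 2: 'b' vs 'b' => same
  Position 3: 'd' vs 'd' => same
  Position 4: 'd' vs 'b' => differ
  Position 5: 'd' vs 'c' => differ
  Position 6: 'a' vs 'a' => same
  Position 7: 'd' vs 'd' => same
Total differences (Hamming distance): 3

3


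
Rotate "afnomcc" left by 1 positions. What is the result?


Input: "afnomcc", rotate left by 1
First 1 characters: "a"
Remaining characters: "fnomcc"
Concatenate remaining + first: "fnomcc" + "a" = "fnomcca"

fnomcca


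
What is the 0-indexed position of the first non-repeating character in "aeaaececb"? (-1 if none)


Input: aeaaececb
Character frequencies:
  'a': 3
  'b': 1
  'c': 2
  'e': 3
Scanning left to right for freq == 1:
  Position 0 ('a'): freq=3, skip
  Position 1 ('e'): freq=3, skip
  Position 2 ('a'): freq=3, skip
  Position 3 ('a'): freq=3, skip
  Position 4 ('e'): freq=3, skip
  Position 5 ('c'): freq=2, skip
  Position 6 ('e'): freq=3, skip
  Position 7 ('c'): freq=2, skip
  Position 8 ('b'): unique! => answer = 8

8


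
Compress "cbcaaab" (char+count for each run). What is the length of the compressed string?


Input: cbcaaab
Runs:
  'c' x 1 => "c1"
  'b' x 1 => "b1"
  'c' x 1 => "c1"
  'a' x 3 => "a3"
  'b' x 1 => "b1"
Compressed: "c1b1c1a3b1"
Compressed length: 10

10


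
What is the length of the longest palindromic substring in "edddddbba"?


Input: "edddddbba"
Checking substrings for palindromes:
  [1:6] "ddddd" (len 5) => palindrome
  [1:5] "dddd" (len 4) => palindrome
  [2:6] "dddd" (len 4) => palindrome
  [1:4] "ddd" (len 3) => palindrome
  [2:5] "ddd" (len 3) => palindrome
  [3:6] "ddd" (len 3) => palindrome
Longest palindromic substring: "ddddd" with length 5

5


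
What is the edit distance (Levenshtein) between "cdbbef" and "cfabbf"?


Computing edit distance: "cdbbef" -> "cfabbf"
DP table:
           c    f    a    b    b    f
      0    1    2    3    4    5    6
  c   1    0    1    2    3    4    5
  d   2    1    1    2    3    4    5
  b   3    2    2    2    2    3    4
  b   4    3    3    3    2    2    3
  e   5    4    4    4    3    3    3
  f   6    5    4    5    4    4    3
Edit distance = dp[6][6] = 3

3


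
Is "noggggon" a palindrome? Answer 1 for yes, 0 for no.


Input: noggggon
Reversed: noggggon
  Compare pos 0 ('n') with pos 7 ('n'): match
  Compare pos 1 ('o') with pos 6 ('o'): match
  Compare pos 2 ('g') with pos 5 ('g'): match
  Compare pos 3 ('g') with pos 4 ('g'): match
Result: palindrome

1


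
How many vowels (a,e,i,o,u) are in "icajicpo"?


Input: icajicpo
Checking each character:
  'i' at position 0: vowel (running total: 1)
  'c' at position 1: consonant
  'a' at position 2: vowel (running total: 2)
  'j' at position 3: consonant
  'i' at position 4: vowel (running total: 3)
  'c' at position 5: consonant
  'p' at position 6: consonant
  'o' at position 7: vowel (running total: 4)
Total vowels: 4

4


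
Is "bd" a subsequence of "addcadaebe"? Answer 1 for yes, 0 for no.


Check if "bd" is a subsequence of "addcadaebe"
Greedy scan:
  Position 0 ('a'): no match needed
  Position 1 ('d'): no match needed
  Position 2 ('d'): no match needed
  Position 3 ('c'): no match needed
  Position 4 ('a'): no match needed
  Position 5 ('d'): no match needed
  Position 6 ('a'): no match needed
  Position 7 ('e'): no match needed
  Position 8 ('b'): matches sub[0] = 'b'
  Position 9 ('e'): no match needed
Only matched 1/2 characters => not a subsequence

0


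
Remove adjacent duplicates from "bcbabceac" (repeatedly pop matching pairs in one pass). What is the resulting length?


Input: bcbabceac
Stack-based adjacent duplicate removal:
  Read 'b': push. Stack: b
  Read 'c': push. Stack: bc
  Read 'b': push. Stack: bcb
  Read 'a': push. Stack: bcba
  Read 'b': push. Stack: bcbab
  Read 'c': push. Stack: bcbabc
  Read 'e': push. Stack: bcbabce
  Read 'a': push. Stack: bcbabcea
  Read 'c': push. Stack: bcbabceac
Final stack: "bcbabceac" (length 9)

9


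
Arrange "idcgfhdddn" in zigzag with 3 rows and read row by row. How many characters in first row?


Zigzag "idcgfhdddn" into 3 rows:
Placing characters:
  'i' => row 0
  'd' => row 1
  'c' => row 2
  'g' => row 1
  'f' => row 0
  'h' => row 1
  'd' => row 2
  'd' => row 1
  'd' => row 0
  'n' => row 1
Rows:
  Row 0: "ifd"
  Row 1: "dghdn"
  Row 2: "cd"
First row length: 3

3


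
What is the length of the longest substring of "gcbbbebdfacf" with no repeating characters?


Input: "gcbbbebdfacf"
Sliding window (track last position of each char):
  Position 0 ('g'): window [0,0] length 1 -- new best
  Position 1 ('c'): window [0,1] length 2 -- new best
  Position 2 ('b'): window [0,2] length 3 -- new best
  Position 3 ('b'): repeat (last at 2), move window start to 3
  Position 3 ('b'): window [3,3] length 1
  Position 4 ('b'): repeat (last at 3), move window start to 4
  Position 4 ('b'): window [4,4] length 1
  Position 5 ('e'): window [4,5] length 2
  Position 6 ('b'): repeat (last at 4), move window start to 5
  Position 6 ('b'): window [5,6] length 2
  Position 7 ('d'): window [5,7] length 3
  Position 8 ('f'): window [5,8] length 4 -- new best
  Position 9 ('a'): window [5,9] length 5 -- new best
  Position 10 ('c'): window [5,10] length 6 -- new best
  Position 11 ('f'): repeat (last at 8), move window start to 9
  Position 11 ('f'): window [9,11] length 3
Longest substring with no repeats: "ebdfac" with length 6

6


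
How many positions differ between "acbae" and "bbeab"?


Comparing "acbae" and "bbeab" position by position:
  Position 0: 'a' vs 'b' => DIFFER
  Position 1: 'c' vs 'b' => DIFFER
  Position 2: 'b' vs 'e' => DIFFER
  Position 3: 'a' vs 'a' => same
  Position 4: 'e' vs 'b' => DIFFER
Positions that differ: 4

4


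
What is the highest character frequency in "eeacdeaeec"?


Input: eeacdeaeec
Character counts:
  'a': 2
  'c': 2
  'd': 1
  'e': 5
Maximum frequency: 5

5


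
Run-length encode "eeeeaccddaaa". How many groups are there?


Input: eeeeaccddaaa
Scanning for consecutive runs:
  Group 1: 'e' x 4 (positions 0-3)
  Group 2: 'a' x 1 (positions 4-4)
  Group 3: 'c' x 2 (positions 5-6)
  Group 4: 'd' x 2 (positions 7-8)
  Group 5: 'a' x 3 (positions 9-11)
Total groups: 5

5


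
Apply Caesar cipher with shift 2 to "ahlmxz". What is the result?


Caesar cipher: shift "ahlmxz" by 2
  'a' (pos 0) + 2 = pos 2 = 'c'
  'h' (pos 7) + 2 = pos 9 = 'j'
  'l' (pos 11) + 2 = pos 13 = 'n'
  'm' (pos 12) + 2 = pos 14 = 'o'
  'x' (pos 23) + 2 = pos 25 = 'z'
  'z' (pos 25) + 2 = pos 1 = 'b'
Result: cjnozb

cjnozb


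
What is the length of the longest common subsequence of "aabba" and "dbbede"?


LCS of "aabba" and "dbbede"
DP table:
           d    b    b    e    d    e
      0    0    0    0    0    0    0
  a   0    0    0    0    0    0    0
  a   0    0    0    0    0    0    0
  b   0    0    1    1    1    1    1
  b   0    0    1    2    2    2    2
  a   0    0    1    2    2    2    2
LCS length = dp[5][6] = 2

2


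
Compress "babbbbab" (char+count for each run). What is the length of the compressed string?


Input: babbbbab
Runs:
  'b' x 1 => "b1"
  'a' x 1 => "a1"
  'b' x 4 => "b4"
  'a' x 1 => "a1"
  'b' x 1 => "b1"
Compressed: "b1a1b4a1b1"
Compressed length: 10

10


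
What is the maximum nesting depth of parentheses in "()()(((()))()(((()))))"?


Input: "()()(((()))()(((()))))"
Tracking depth:
  Position 0 '(': depth becomes 1
  Position 1 ')': depth becomes 0
  Position 2 '(': depth becomes 1
  Position 3 ')': depth becomes 0
  Position 4 '(': depth becomes 1
  Position 5 '(': depth becomes 2
  Position 6 '(': depth becomes 3
  Position 7 '(': depth becomes 4
  Position 8 ')': depth becomes 3
  Position 9 ')': depth becomes 2
  Position 10 ')': depth becomes 1
  Position 11 '(': depth becomes 2
  Position 12 ')': depth becomes 1
  Position 13 '(': depth becomes 2
  Position 14 '(': depth becomes 3
  Position 15 '(': depth becomes 4
  Position 16 '(': depth becomes 5
  Position 17 ')': depth becomes 4
  Position 18 ')': depth becomes 3
  Position 19 ')': depth becomes 2
  Position 20 ')': depth becomes 1
  Position 21 ')': depth becomes 0
Maximum depth reached: 5

5


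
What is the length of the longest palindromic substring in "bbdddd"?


Input: "bbdddd"
Checking substrings for palindromes:
  [2:6] "dddd" (len 4) => palindrome
  [2:5] "ddd" (len 3) => palindrome
  [3:6] "ddd" (len 3) => palindrome
  [0:2] "bb" (len 2) => palindrome
  [2:4] "dd" (len 2) => palindrome
  [3:5] "dd" (len 2) => palindrome
Longest palindromic substring: "dddd" with length 4

4


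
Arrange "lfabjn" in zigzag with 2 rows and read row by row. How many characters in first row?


Zigzag "lfabjn" into 2 rows:
Placing characters:
  'l' => row 0
  'f' => row 1
  'a' => row 0
  'b' => row 1
  'j' => row 0
  'n' => row 1
Rows:
  Row 0: "laj"
  Row 1: "fbn"
First row length: 3

3


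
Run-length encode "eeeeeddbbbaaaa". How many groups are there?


Input: eeeeeddbbbaaaa
Scanning for consecutive runs:
  Group 1: 'e' x 5 (positions 0-4)
  Group 2: 'd' x 2 (positions 5-6)
  Group 3: 'b' x 3 (positions 7-9)
  Group 4: 'a' x 4 (positions 10-13)
Total groups: 4

4


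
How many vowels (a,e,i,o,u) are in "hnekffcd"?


Input: hnekffcd
Checking each character:
  'h' at position 0: consonant
  'n' at position 1: consonant
  'e' at position 2: vowel (running total: 1)
  'k' at position 3: consonant
  'f' at position 4: consonant
  'f' at position 5: consonant
  'c' at position 6: consonant
  'd' at position 7: consonant
Total vowels: 1

1


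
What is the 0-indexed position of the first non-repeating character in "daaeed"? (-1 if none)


Input: daaeed
Character frequencies:
  'a': 2
  'd': 2
  'e': 2
Scanning left to right for freq == 1:
  Position 0 ('d'): freq=2, skip
  Position 1 ('a'): freq=2, skip
  Position 2 ('a'): freq=2, skip
  Position 3 ('e'): freq=2, skip
  Position 4 ('e'): freq=2, skip
  Position 5 ('d'): freq=2, skip
  No unique character found => answer = -1

-1


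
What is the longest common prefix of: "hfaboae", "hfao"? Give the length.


Words: hfaboae, hfao
  Position 0: all 'h' => match
  Position 1: all 'f' => match
  Position 2: all 'a' => match
  Position 3: ('b', 'o') => mismatch, stop
LCP = "hfa" (length 3)

3


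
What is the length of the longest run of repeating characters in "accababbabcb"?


Input: "accababbabcb"
Scanning for longest run:
  Position 1 ('c'): new char, reset run to 1
  Position 2 ('c'): continues run of 'c', length=2
  Position 3 ('a'): new char, reset run to 1
  Position 4 ('b'): new char, reset run to 1
  Position 5 ('a'): new char, reset run to 1
  Position 6 ('b'): new char, reset run to 1
  Position 7 ('b'): continues run of 'b', length=2
  Position 8 ('a'): new char, reset run to 1
  Position 9 ('b'): new char, reset run to 1
  Position 10 ('c'): new char, reset run to 1
  Position 11 ('b'): new char, reset run to 1
Longest run: 'c' with length 2

2


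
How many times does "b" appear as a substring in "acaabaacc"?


Searching for "b" in "acaabaacc"
Scanning each position:
  Position 0: "a" => no
  Position 1: "c" => no
  Position 2: "a" => no
  Position 3: "a" => no
  Position 4: "b" => MATCH
  Position 5: "a" => no
  Position 6: "a" => no
  Position 7: "c" => no
  Position 8: "c" => no
Total occurrences: 1

1


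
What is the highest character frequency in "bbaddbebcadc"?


Input: bbaddbebcadc
Character counts:
  'a': 2
  'b': 4
  'c': 2
  'd': 3
  'e': 1
Maximum frequency: 4

4


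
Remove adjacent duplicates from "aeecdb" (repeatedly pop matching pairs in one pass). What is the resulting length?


Input: aeecdb
Stack-based adjacent duplicate removal:
  Read 'a': push. Stack: a
  Read 'e': push. Stack: ae
  Read 'e': matches stack top 'e' => pop. Stack: a
  Read 'c': push. Stack: ac
  Read 'd': push. Stack: acd
  Read 'b': push. Stack: acdb
Final stack: "acdb" (length 4)

4


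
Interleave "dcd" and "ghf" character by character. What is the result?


Interleaving "dcd" and "ghf":
  Position 0: 'd' from first, 'g' from second => "dg"
  Position 1: 'c' from first, 'h' from second => "ch"
  Position 2: 'd' from first, 'f' from second => "df"
Result: dgchdf

dgchdf


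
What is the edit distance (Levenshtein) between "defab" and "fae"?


Computing edit distance: "defab" -> "fae"
DP table:
           f    a    e
      0    1    2    3
  d   1    1    2    3
  e   2    2    2    2
  f   3    2    3    3
  a   4    3    2    3
  b   5    4    3    3
Edit distance = dp[5][3] = 3

3


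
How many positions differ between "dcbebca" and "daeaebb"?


Comparing "dcbebca" and "daeaebb" position by position:
  Position 0: 'd' vs 'd' => same
  Position 1: 'c' vs 'a' => DIFFER
  Position 2: 'b' vs 'e' => DIFFER
  Position 3: 'e' vs 'a' => DIFFER
  Position 4: 'b' vs 'e' => DIFFER
  Position 5: 'c' vs 'b' => DIFFER
  Position 6: 'a' vs 'b' => DIFFER
Positions that differ: 6

6


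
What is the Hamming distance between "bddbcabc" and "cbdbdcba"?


Comparing "bddbcabc" and "cbdbdcba" position by position:
  Position 0: 'b' vs 'c' => differ
  Position 1: 'd' vs 'b' => differ
  Position 2: 'd' vs 'd' => same
  Position 3: 'b' vs 'b' => same
  Position 4: 'c' vs 'd' => differ
  Position 5: 'a' vs 'c' => differ
  Position 6: 'b' vs 'b' => same
  Position 7: 'c' vs 'a' => differ
Total differences (Hamming distance): 5

5


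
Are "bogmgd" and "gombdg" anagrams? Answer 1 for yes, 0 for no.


Strings: "bogmgd", "gombdg"
Sorted first:  bdggmo
Sorted second: bdggmo
Sorted forms match => anagrams

1


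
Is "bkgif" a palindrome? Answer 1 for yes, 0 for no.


Input: bkgif
Reversed: figkb
  Compare pos 0 ('b') with pos 4 ('f'): MISMATCH
  Compare pos 1 ('k') with pos 3 ('i'): MISMATCH
Result: not a palindrome

0


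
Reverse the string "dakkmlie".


Input: dakkmlie
Reading characters right to left:
  Position 7: 'e'
  Position 6: 'i'
  Position 5: 'l'
  Position 4: 'm'
  Position 3: 'k'
  Position 2: 'k'
  Position 1: 'a'
  Position 0: 'd'
Reversed: eilmkkad

eilmkkad


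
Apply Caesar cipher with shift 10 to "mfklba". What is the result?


Caesar cipher: shift "mfklba" by 10
  'm' (pos 12) + 10 = pos 22 = 'w'
  'f' (pos 5) + 10 = pos 15 = 'p'
  'k' (pos 10) + 10 = pos 20 = 'u'
  'l' (pos 11) + 10 = pos 21 = 'v'
  'b' (pos 1) + 10 = pos 11 = 'l'
  'a' (pos 0) + 10 = pos 10 = 'k'
Result: wpuvlk

wpuvlk


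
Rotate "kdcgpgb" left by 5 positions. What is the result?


Input: "kdcgpgb", rotate left by 5
First 5 characters: "kdcgp"
Remaining characters: "gb"
Concatenate remaining + first: "gb" + "kdcgp" = "gbkdcgp"

gbkdcgp


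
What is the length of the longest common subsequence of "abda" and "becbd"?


LCS of "abda" and "becbd"
DP table:
           b    e    c    b    d
      0    0    0    0    0    0
  a   0    0    0    0    0    0
  b   0    1    1    1    1    1
  d   0    1    1    1    1    2
  a   0    1    1    1    1    2
LCS length = dp[4][5] = 2

2
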